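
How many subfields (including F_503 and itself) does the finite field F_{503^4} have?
F_{503^4} has 3 subfields

The subfields of F_{p^n} are exactly the fields F_{p^d} for d | n (each is the fixed field of the unique index-d subgroup of Gal(F_{p^n}/F_p) ≅ Z/nZ). The divisors of n = 4 are {1, 2, 4}, giving 3 subfields: F_{503^1}, F_{503^2}, F_{503^4}.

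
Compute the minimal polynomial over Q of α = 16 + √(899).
m_α(x) = x^2 - 32x - 643

From α - 16 = √(899), squaring gives (α - 16)^2 = 899, i.e. α^2 - 32α + 256 = 899, so α^2 - 32α - 643 = 0. The discriminant of x^2 - 32x - 643 is (-32)^2 - 4·(-643) = 1024 + 2572 = 3596, and 4·(899) is not a perfect square in Q since 899 is squarefree and ≠ 1. Hence x^2 - 32x - 643 is irreducible over Q and is the minimal polynomial of α.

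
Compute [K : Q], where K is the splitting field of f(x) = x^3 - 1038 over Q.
[K : Q] = 6

The roots of x^3 - 1038 are ∛1038, ω∛1038, ω^2∛1038 where ω = e^(2πi/3) is a primitive cube root of unity, so K = Q(∛1038, ω). Now [Q(∛1038):Q] = 3 (since 1038 is not a perfect cube, x^3 - 1038 is irreducible) and [Q(ω):Q] = 2. Both 2 and 3 divide [K:Q], and [K:Q] ≤ 3·2 = 6, so [K:Q] = 6. (Equivalently: Q(∛1038) ⊂ R but ω ∉ R, so [K : Q(∛1038)] = 2.)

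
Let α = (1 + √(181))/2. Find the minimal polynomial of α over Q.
m_α(x) = x^2 - x - 45

From 2α - 1 = √(181), squaring gives (2α - 1)^2 = 181, i.e. 4α^2 - 4α + 1 = 181, so α^2 - α + (1 - 181)/4 = 0. Since 181 ≡ 1 (mod 4), (1 - 181)/4 = -45 ∈ Z. The polynomial x^2 - x - 45 has discriminant 1 - 4·(-45) = 181, which is not a perfect square in Q (d = 181 is squarefree and ≠ 1), so x^2 - x - 45 is irreducible over Q. It is the minimal polynomial of α.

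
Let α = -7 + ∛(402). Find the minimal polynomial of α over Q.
m_α(x) = x^3 + 21x^2 + 147x - 59

Set β = α + 7 = ∛(402), so β^3 = 402. Then (α + 7)^3 - 402 = 0, i.e. α is a root of g(x) = (x + 7)^3 - 402 = x^3 + 21x^2 + 147x - 59. Since g(x) = h(x + 7) where h(x) = x^3 - 402, and h is irreducible over Q (because 402 is not a perfect cube, so h has no rational root, and a monic cubic with no rational root is irreducible), g is also irreducible (irreducibility is preserved under the substitution x → x + 7). Hence m_α(x) = x^3 + 21x^2 + 147x - 59.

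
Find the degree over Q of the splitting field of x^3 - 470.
[K : Q] = 6

The roots of x^3 - 470 are ∛470, ω∛470, ω^2∛470 where ω = e^(2πi/3) is a primitive cube root of unity, so K = Q(∛470, ω). Now [Q(∛470):Q] = 3 (since 470 is not a perfect cube, x^3 - 470 is irreducible) and [Q(ω):Q] = 2. Both 2 and 3 divide [K:Q], and [K:Q] ≤ 3·2 = 6, so [K:Q] = 6. (Equivalently: Q(∛470) ⊂ R but ω ∉ R, so [K : Q(∛470)] = 2.)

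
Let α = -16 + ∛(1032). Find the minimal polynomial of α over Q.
m_α(x) = x^3 + 48x^2 + 768x + 3064

Set β = α + 16 = ∛(1032), so β^3 = 1032. Then (α + 16)^3 - 1032 = 0, i.e. α is a root of g(x) = (x + 16)^3 - 1032 = x^3 + 48x^2 + 768x + 3064. Since g(x) = h(x + 16) where h(x) = x^3 - 1032, and h is irreducible over Q (because 1032 is not a perfect cube, so h has no rational root, and a monic cubic with no rational root is irreducible), g is also irreducible (irreducibility is preserved under the substitution x → x + 16). Hence m_α(x) = x^3 + 48x^2 + 768x + 3064.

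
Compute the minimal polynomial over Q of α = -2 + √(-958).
m_α(x) = x^2 + 4x + 962

From α + 2 = √(-958), squaring gives (α + 2)^2 = -958, i.e. α^2 + 4α + 4 = -958, so α^2 + 4α + 962 = 0. The discriminant of x^2 + 4x + 962 is (4)^2 - 4·(962) = 16 - 3848 = -3832, and 4·(-958) is not a perfect square in Q since -958 is squarefree and ≠ 1. Hence x^2 + 4x + 962 is irreducible over Q and is the minimal polynomial of α.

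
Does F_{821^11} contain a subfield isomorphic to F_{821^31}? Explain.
No: F_{821^31} is not a subfield of F_{821^11}

F_{p^m} embeds in F_{p^n} iff m | n. Here 31 ∤ 11 (since 11 = 0·31 + 11 with remainder 11 ≠ 0), so F_{821^31} is not a subfield of F_{821^11}. Equivalently: if it were, the tower law would give 31 = [F_{821^31}:F_821] dividing [F_{821^11}:F_821] = 11, contradiction.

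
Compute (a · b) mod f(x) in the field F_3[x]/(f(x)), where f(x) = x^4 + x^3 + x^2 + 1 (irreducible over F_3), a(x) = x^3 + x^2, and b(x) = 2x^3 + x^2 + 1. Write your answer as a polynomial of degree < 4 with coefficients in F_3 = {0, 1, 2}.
a · b ≡ 2x^3 + x^2 + 2x + 2 (mod f(x))

Multiply in F_3[x]: a(x)·b(x) = (x^3 + x^2)·(2x^3 + x^2 + 1) = 2x^6 + x^4 + x^3 + x^2. This has degree ≥ 4, so divide by f(x) over F_3: 2x^6 + x^4 + x^3 + x^2 = (2x^2 + x + 1)·(x^4 + x^3 + x^2 + 1) + (2x^3 + x^2 + 2x + 2). Hence a·b ≡ 2x^3 + x^2 + 2x + 2 (mod f). (F_3[x]/(f) is a field with 3^4 = 81 elements since f is irreducible of degree 4.)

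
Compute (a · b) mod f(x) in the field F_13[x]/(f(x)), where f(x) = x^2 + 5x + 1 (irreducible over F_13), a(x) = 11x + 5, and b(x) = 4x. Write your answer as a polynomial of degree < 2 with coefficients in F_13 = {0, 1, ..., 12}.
a · b ≡ 8x + 8 (mod f(x))

Multiply in F_13[x]: a(x)·b(x) = (11x + 5)·(4x) = 5x^2 + 7x. This has degree ≥ 2, so divide by f(x) over F_13: 5x^2 + 7x = (5)·(x^2 + 5x + 1) + (8x + 8). Hence a·b ≡ 8x + 8 (mod f). (F_13[x]/(f) is a field with 13^2 = 169 elements since f is irreducible of degree 2.)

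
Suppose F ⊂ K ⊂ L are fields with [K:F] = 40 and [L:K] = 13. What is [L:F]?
[L:F] = 520

The tower law says that for any tower of field extensions F ⊂ K ⊂ L with finite degrees, [L:F] = [L:K] · [K:F]. Here this gives [L:F] = 13 · 40 = 520.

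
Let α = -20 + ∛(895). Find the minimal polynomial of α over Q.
m_α(x) = x^3 + 60x^2 + 1200x + 7105

Set β = α + 20 = ∛(895), so β^3 = 895. Then (α + 20)^3 - 895 = 0, i.e. α is a root of g(x) = (x + 20)^3 - 895 = x^3 + 60x^2 + 1200x + 7105. Since g(x) = h(x + 20) where h(x) = x^3 - 895, and h is irreducible over Q (because 895 is not a perfect cube, so h has no rational root, and a monic cubic with no rational root is irreducible), g is also irreducible (irreducibility is preserved under the substitution x → x + 20). Hence m_α(x) = x^3 + 60x^2 + 1200x + 7105.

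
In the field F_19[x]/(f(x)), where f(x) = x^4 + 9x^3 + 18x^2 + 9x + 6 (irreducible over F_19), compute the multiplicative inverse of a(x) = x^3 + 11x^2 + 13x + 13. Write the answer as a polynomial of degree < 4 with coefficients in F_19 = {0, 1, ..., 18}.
a(x)^(-1) ≡ 11x^3 + 13x^2 + 6x + 15 (mod f(x))

Since f is irreducible over F_19, F_19[x]/(f) is a field and a(x) ≠ 0 has an inverse. Apply the extended Euclidean algorithm to f(x) and a(x) in F_19[x]: f(x) = (x + 17)·a(x) + (8x^2 + 3x + 13);  a(x) = (12x + 4)·(8x^2 + 3x + 13) + (16x + 18);  (8x^2 + 3x + 13) = (10x + 2)·(16x + 18) + (15). The last nonzero remainder is the constant 15 = gcd(f, a) in F_19. Back-substituting through the division chain expresses 15 = s(x)·a(x) + t(x)·f(x) with s(x) ≡ 13x^3 + 5x^2 + 14x + 16 (mod f), so (13x^3 + 5x^2 + 14x + 16)·a(x) ≡ 15 (mod f). Multiplying by 15^(-1) ≡ 14 in F_19 gives a(x)^(-1) ≡ 14·(13x^3 + 5x^2 + 14x + 16) ≡ 11x^3 + 13x^2 + 6x + 15 (mod f). Check: (x^3 + 11x^2 + 13x + 13)·(11x^3 + 13x^2 + 6x + 15) = 11x^6 + x^5 + 7x^4 + 13x^3 + 13x^2 + 7x + 5 ≡ 1 (mod x^4 + 9x^3 + 18x^2 + 9x + 6).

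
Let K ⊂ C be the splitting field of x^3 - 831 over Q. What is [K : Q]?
[K : Q] = 6

The roots of x^3 - 831 are ∛831, ω∛831, ω^2∛831 where ω = e^(2πi/3) is a primitive cube root of unity, so K = Q(∛831, ω). Now [Q(∛831):Q] = 3 (since 831 is not a perfect cube, x^3 - 831 is irreducible) and [Q(ω):Q] = 2. Both 2 and 3 divide [K:Q], and [K:Q] ≤ 3·2 = 6, so [K:Q] = 6. (Equivalently: Q(∛831) ⊂ R but ω ∉ R, so [K : Q(∛831)] = 2.)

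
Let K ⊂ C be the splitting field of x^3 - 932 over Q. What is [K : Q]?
[K : Q] = 6

The roots of x^3 - 932 are ∛932, ω∛932, ω^2∛932 where ω = e^(2πi/3) is a primitive cube root of unity, so K = Q(∛932, ω). Now [Q(∛932):Q] = 3 (since 932 is not a perfect cube, x^3 - 932 is irreducible) and [Q(ω):Q] = 2. Both 2 and 3 divide [K:Q], and [K:Q] ≤ 3·2 = 6, so [K:Q] = 6. (Equivalently: Q(∛932) ⊂ R but ω ∉ R, so [K : Q(∛932)] = 2.)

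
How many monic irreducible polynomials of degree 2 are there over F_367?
There are 67161 monic irreducible polynomials of degree 2 over F_367

Each element of F_{367^2} that lies in no proper subfield is a root of exactly one monic irreducible of degree 2 over F_367, and each such polynomial has 2 distinct roots in F_{367^2}. By Möbius inversion the count is N_367(2) = (1/2) Σ_{d|2} μ(2/d) · 367^d = (1/2)(μ(2)·367^1 + μ(1)·367^2) = 134322/2 = 67161.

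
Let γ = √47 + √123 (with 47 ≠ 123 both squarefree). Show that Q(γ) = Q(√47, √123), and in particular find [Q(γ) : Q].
[Q(γ) : Q] = 4 (equivalently, Q(γ) = Q(√47, √123))

Obviously Q(γ) ⊆ Q(√47, √123), and [Q(√47, √123):Q] = 4 (since 47, 123 are distinct squarefree integers > 1 with 5781 not a perfect square). To show equality we compute the minimal polynomial of γ. From γ = √47 + √123: γ^2 = 47 + 2√(5781) + 123 = 170 + 2√(5781), so γ^2 - 170 = 2√(5781); squaring, (γ^2 - 170)^2 = 4·5781, i.e. γ^4 - 340γ^2 + 28900 - 23124 = 0, i.e. γ^4 - 340γ^2 + 5776 = 0. So γ is a root of x^4 - 340x^2 + 5776. This polynomial is irreducible over Q: it has no rational root (each ±√47 ± √123 is irrational), and any factorization into two quadratics over Q would force √(5781) ∈ Q (pairing opposite roots) or √47, √123 ∈ Q (other pairings), all impossible. Hence [Q(γ):Q] = 4 = [Q(√47, √123):Q], so Q(γ) = Q(√47, √123).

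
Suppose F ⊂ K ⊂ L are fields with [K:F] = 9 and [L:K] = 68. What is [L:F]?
[L:F] = 612

The tower law says that for any tower of field extensions F ⊂ K ⊂ L with finite degrees, [L:F] = [L:K] · [K:F]. Here this gives [L:F] = 68 · 9 = 612.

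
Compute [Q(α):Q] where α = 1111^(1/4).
[Q(α):Q] = 4

α is a root of x^4 - 1111. By Eisenstein's criterion at the prime p = 11 (which divides the constant term 1111 but p^2 = 121 does not, since 1111 is squarefree), x^4 - 1111 is irreducible over Q. Hence [Q(α):Q] = 4.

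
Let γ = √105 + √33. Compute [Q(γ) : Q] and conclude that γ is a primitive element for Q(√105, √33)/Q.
[Q(γ) : Q] = 4 (equivalently, Q(γ) = Q(√105, √33))

Obviously Q(γ) ⊆ Q(√105, √33), and [Q(√105, √33):Q] = 4 (since 105, 33 are distinct squarefree integers > 1 with 3465 not a perfect square). To show equality we compute the minimal polynomial of γ. From γ = √105 + √33: γ^2 = 105 + 2√(3465) + 33 = 138 + 2√(3465), so γ^2 - 138 = 2√(3465); squaring, (γ^2 - 138)^2 = 4·3465, i.e. γ^4 - 276γ^2 + 19044 - 13860 = 0, i.e. γ^4 - 276γ^2 + 5184 = 0. So γ is a root of x^4 - 276x^2 + 5184. This polynomial is irreducible over Q: it has no rational root (each ±√105 ± √33 is irrational), and any factorization into two quadratics over Q would force √(3465) ∈ Q (pairing opposite roots) or √105, √33 ∈ Q (other pairings), all impossible. Hence [Q(γ):Q] = 4 = [Q(√105, √33):Q], so Q(γ) = Q(√105, √33).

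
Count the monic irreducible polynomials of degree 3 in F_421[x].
There are 24872680 monic irreducible polynomials of degree 3 over F_421

Each element of F_{421^3} that lies in no proper subfield is a root of exactly one monic irreducible of degree 3 over F_421, and each such polynomial has 3 distinct roots in F_{421^3}. By Möbius inversion the count is N_421(3) = (1/3) Σ_{d|3} μ(3/d) · 421^d = (1/3)(μ(3)·421^1 + μ(1)·421^3) = 74618040/3 = 24872680.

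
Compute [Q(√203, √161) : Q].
[Q(√203, √161) : Q] = 4

[Q(√203):Q] = 2 (min poly x^2 - 203, irreducible since 203 is squarefree > 1). For the top step, suppose √161 ∈ Q(√203), say √161 = c + d√203 with c, d ∈ Q. Squaring: 161 = c^2 + 203d^2 + 2cd√203. Since √203 ∉ Q this forces 2cd = 0. If d = 0 then √161 = c ∈ Q, contradicting 161 squarefree > 1. If c = 0 then 161 = 203d^2, so 203·161 = (203d)^2 is a perfect square in Q — but 203·161 = 32683 is not a perfect square (since 203 and 161 are distinct squarefree integers). Contradiction. Hence √161 ∉ Q(√203), so x^2 - 161 stays irreducible over Q(√203) and [Q(√203, √161) : Q(√203)] = 2. By the tower law, [Q(√203, √161) : Q] = 2 · 2 = 4.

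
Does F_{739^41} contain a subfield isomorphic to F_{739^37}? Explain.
No: F_{739^37} is not a subfield of F_{739^41}

F_{p^m} embeds in F_{p^n} iff m | n. Here 37 ∤ 41 (since 41 = 1·37 + 4 with remainder 4 ≠ 0), so F_{739^37} is not a subfield of F_{739^41}. Equivalently: if it were, the tower law would give 37 = [F_{739^37}:F_739] dividing [F_{739^41}:F_739] = 41, contradiction.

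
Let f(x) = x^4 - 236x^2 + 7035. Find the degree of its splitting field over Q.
[K : Q] = 4

Solving the quadratic in x^2: x^2 = (236 ± √(236^2 - 4·7035))/2 = (236 ± √27556)/2 = (236 ± 166)/2, giving x^2 = 201 or x^2 = 35. So f(x) = (x^2 - 201)(x^2 - 35) and the roots of f are ±√201, ±√35. Hence the splitting field is K = Q(√201, √35). Since 201 and 35 are distinct squarefree integers > 1, their product 7035 is not a perfect square, so √35 ∉ Q(√201). By the tower law [K:Q] = [Q(√201,√35):Q(√201)] · [Q(√201):Q] = 2 · 2 = 4.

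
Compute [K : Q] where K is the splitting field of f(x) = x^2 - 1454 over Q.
[K : Q] = 2

f(x) = x^2 - 1454 factors as (x - √1454)(x + √1454). The splitting field is K = Q(√1454). Since 1454 is squarefree and > 1, it is not a perfect square, so x^2 - 1454 is irreducible over Q and [Q(√1454) : Q] = 2. Hence [K : Q] = 2.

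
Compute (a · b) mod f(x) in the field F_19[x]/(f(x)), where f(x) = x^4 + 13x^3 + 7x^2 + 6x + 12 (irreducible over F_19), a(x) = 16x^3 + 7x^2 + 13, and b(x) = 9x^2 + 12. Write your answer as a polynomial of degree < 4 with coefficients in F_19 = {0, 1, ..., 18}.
a · b ≡ 15x^3 + 11x^2 + 6x + 14 (mod f(x))

Multiply in F_19[x]: a(x)·b(x) = (16x^3 + 7x^2 + 13)·(9x^2 + 12) = 11x^5 + 6x^4 + 2x^3 + 11x^2 + 4. This has degree ≥ 4, so divide by f(x) over F_19: 11x^5 + 6x^4 + 2x^3 + 11x^2 + 4 = (11x + 15)·(x^4 + 13x^3 + 7x^2 + 6x + 12) + (15x^3 + 11x^2 + 6x + 14). Hence a·b ≡ 15x^3 + 11x^2 + 6x + 14 (mod f). (F_19[x]/(f) is a field with 19^4 = 130321 elements since f is irreducible of degree 4.)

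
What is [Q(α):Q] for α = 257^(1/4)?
[Q(α):Q] = 4

α is a root of x^4 - 257. By Eisenstein's criterion at the prime p = 257 (which divides the constant term 257 but p^2 = 66049 does not, since 257 is squarefree), x^4 - 257 is irreducible over Q. Hence [Q(α):Q] = 4.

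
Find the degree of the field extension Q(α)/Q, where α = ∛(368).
[Q(α):Q] = 3

The minimal polynomial of α is x^3 - 368, irreducible over Q since 368 is not a perfect cube (so x^3 - 368 has no rational root). Hence [Q(α):Q] = deg(m_α) = 3.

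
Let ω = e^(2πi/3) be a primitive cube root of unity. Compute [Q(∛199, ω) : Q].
[Q(∛199, ω) : Q] = 6

[Q(∛199):Q] = 3 (min poly x^3 - 199, irreducible since 199 is not a perfect cube). [Q(ω):Q] = 2 (min poly x^2 + x + 1). Since Q(∛199) ⊂ R and ω ∉ R, we have ω ∉ Q(∛199), so x^2 + x + 1 remains irreducible over Q(∛199) and [Q(∛199, ω) : Q(∛199)] = 2. By the tower law, [Q(∛199, ω) : Q] = 3 · 2 = 6. (In fact Q(∛199, ω) is the splitting field of x^3 - 199 over Q.)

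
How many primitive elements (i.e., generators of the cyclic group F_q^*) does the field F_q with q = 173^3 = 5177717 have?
There are φ(5177716) = 2528568 primitive elements

F_q^* is cyclic of order q - 1 = 5177716. A cyclic group of order m has exactly φ(m) generators. Here m = 5177716 = 2^2 · 43 · 30103, so the number of primitive elements is φ(5177716) = 2528568.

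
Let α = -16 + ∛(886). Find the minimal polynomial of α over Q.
m_α(x) = x^3 + 48x^2 + 768x + 3210

Set β = α + 16 = ∛(886), so β^3 = 886. Then (α + 16)^3 - 886 = 0, i.e. α is a root of g(x) = (x + 16)^3 - 886 = x^3 + 48x^2 + 768x + 3210. Since g(x) = h(x + 16) where h(x) = x^3 - 886, and h is irreducible over Q (because 886 is not a perfect cube, so h has no rational root, and a monic cubic with no rational root is irreducible), g is also irreducible (irreducibility is preserved under the substitution x → x + 16). Hence m_α(x) = x^3 + 48x^2 + 768x + 3210.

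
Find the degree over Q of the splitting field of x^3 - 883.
[K : Q] = 6

The roots of x^3 - 883 are ∛883, ω∛883, ω^2∛883 where ω = e^(2πi/3) is a primitive cube root of unity, so K = Q(∛883, ω). Now [Q(∛883):Q] = 3 (since 883 is not a perfect cube, x^3 - 883 is irreducible) and [Q(ω):Q] = 2. Both 2 and 3 divide [K:Q], and [K:Q] ≤ 3·2 = 6, so [K:Q] = 6. (Equivalently: Q(∛883) ⊂ R but ω ∉ R, so [K : Q(∛883)] = 2.)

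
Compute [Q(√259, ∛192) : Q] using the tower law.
[Q(√259, ∛192) : Q] = 6

Let L = Q(√259, ∛192). Since Q(√259) ⊂ L and [Q(√259):Q] = 2, the tower law gives 2 | [L:Q]. Likewise Q(∛192) ⊂ L with [Q(∛192):Q] = 3 (because 192 is not a perfect cube), so 3 | [L:Q]. As gcd(2,3) = 1, [L:Q] is divisible by 6. Conversely L is generated over Q by √259 and ∛192, so [L:Q] ≤ 2·3 = 6. Therefore [Q(√259, ∛192) : Q] = 6.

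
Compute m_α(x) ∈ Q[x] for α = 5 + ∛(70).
m_α(x) = x^3 - 15x^2 + 75x - 195

Set β = α - 5 = ∛(70), so β^3 = 70. Then (α - 5)^3 - 70 = 0, i.e. α is a root of g(x) = (x - 5)^3 - 70 = x^3 - 15x^2 + 75x - 195. Since g(x) = h(x - 5) where h(x) = x^3 - 70, and h is irreducible over Q (because 70 is not a perfect cube, so h has no rational root, and a monic cubic with no rational root is irreducible), g is also irreducible (irreducibility is preserved under the substitution x → x - 5). Hence m_α(x) = x^3 - 15x^2 + 75x - 195.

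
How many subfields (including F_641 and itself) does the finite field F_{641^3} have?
F_{641^3} has 2 subfields

The subfields of F_{p^n} are exactly the fields F_{p^d} for d | n (each is the fixed field of the unique index-d subgroup of Gal(F_{p^n}/F_p) ≅ Z/nZ). The divisors of n = 3 are {1, 3}, giving 2 subfields: F_{641^1}, F_{641^3}.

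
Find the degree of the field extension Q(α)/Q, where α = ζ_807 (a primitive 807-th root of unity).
[Q(α):Q] = 536

The minimal polynomial of ζ_807 over Q is the 807-th cyclotomic polynomial Φ_807(x), which is irreducible over Q and has degree φ(807) = 536. Hence [Q(α):Q] = φ(807) = 536.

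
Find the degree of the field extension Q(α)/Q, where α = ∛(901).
[Q(α):Q] = 3

The minimal polynomial of α is x^3 - 901, irreducible over Q since 901 is not a perfect cube (so x^3 - 901 has no rational root). Hence [Q(α):Q] = deg(m_α) = 3.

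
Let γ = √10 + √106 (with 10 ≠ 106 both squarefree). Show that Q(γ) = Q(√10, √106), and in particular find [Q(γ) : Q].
[Q(γ) : Q] = 4 (equivalently, Q(γ) = Q(√10, √106))

Obviously Q(γ) ⊆ Q(√10, √106), and [Q(√10, √106):Q] = 4 (since 10, 106 are distinct squarefree integers > 1 with 1060 not a perfect square). To show equality we compute the minimal polynomial of γ. From γ = √10 + √106: γ^2 = 10 + 2√(1060) + 106 = 116 + 2√(1060), so γ^2 - 116 = 2√(1060); squaring, (γ^2 - 116)^2 = 4·1060, i.e. γ^4 - 232γ^2 + 13456 - 4240 = 0, i.e. γ^4 - 232γ^2 + 9216 = 0. So γ is a root of x^4 - 232x^2 + 9216. This polynomial is irreducible over Q: it has no rational root (each ±√10 ± √106 is irrational), and any factorization into two quadratics over Q would force √(1060) ∈ Q (pairing opposite roots) or √10, √106 ∈ Q (other pairings), all impossible. Hence [Q(γ):Q] = 4 = [Q(√10, √106):Q], so Q(γ) = Q(√10, √106).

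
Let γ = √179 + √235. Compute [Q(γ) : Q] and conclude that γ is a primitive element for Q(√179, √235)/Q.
[Q(γ) : Q] = 4 (equivalently, Q(γ) = Q(√179, √235))

Obviously Q(γ) ⊆ Q(√179, √235), and [Q(√179, √235):Q] = 4 (since 179, 235 are distinct squarefree integers > 1 with 42065 not a perfect square). To show equality we compute the minimal polynomial of γ. From γ = √179 + √235: γ^2 = 179 + 2√(42065) + 235 = 414 + 2√(42065), so γ^2 - 414 = 2√(42065); squaring, (γ^2 - 414)^2 = 4·42065, i.e. γ^4 - 828γ^2 + 171396 - 168260 = 0, i.e. γ^4 - 828γ^2 + 3136 = 0. So γ is a root of x^4 - 828x^2 + 3136. This polynomial is irreducible over Q: it has no rational root (each ±√179 ± √235 is irrational), and any factorization into two quadratics over Q would force √(42065) ∈ Q (pairing opposite roots) or √179, √235 ∈ Q (other pairings), all impossible. Hence [Q(γ):Q] = 4 = [Q(√179, √235):Q], so Q(γ) = Q(√179, √235).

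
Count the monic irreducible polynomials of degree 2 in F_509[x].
There are 129286 monic irreducible polynomials of degree 2 over F_509

Each element of F_{509^2} that lies in no proper subfield is a root of exactly one monic irreducible of degree 2 over F_509, and each such polynomial has 2 distinct roots in F_{509^2}. By Möbius inversion the count is N_509(2) = (1/2) Σ_{d|2} μ(2/d) · 509^d = (1/2)(μ(2)·509^1 + μ(1)·509^2) = 258572/2 = 129286.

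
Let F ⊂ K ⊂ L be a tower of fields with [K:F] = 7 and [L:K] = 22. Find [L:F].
[L:F] = 154

The tower law says that for any tower of field extensions F ⊂ K ⊂ L with finite degrees, [L:F] = [L:K] · [K:F]. Here this gives [L:F] = 22 · 7 = 154.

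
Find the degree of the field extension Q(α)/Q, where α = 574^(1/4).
[Q(α):Q] = 4

α is a root of x^4 - 574. By Eisenstein's criterion at the prime p = 2 (which divides the constant term 574 but p^2 = 4 does not, since 574 is squarefree), x^4 - 574 is irreducible over Q. Hence [Q(α):Q] = 4.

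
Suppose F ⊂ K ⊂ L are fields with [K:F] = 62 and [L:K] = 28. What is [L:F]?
[L:F] = 1736

The tower law says that for any tower of field extensions F ⊂ K ⊂ L with finite degrees, [L:F] = [L:K] · [K:F]. Here this gives [L:F] = 28 · 62 = 1736.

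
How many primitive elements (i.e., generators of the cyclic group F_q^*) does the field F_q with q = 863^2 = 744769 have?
There are φ(744768) = 247680 primitive elements

F_q^* is cyclic of order q - 1 = 744768. A cyclic group of order m has exactly φ(m) generators. Here m = 744768 = 2^6 · 3^3 · 431, so the number of primitive elements is φ(744768) = 247680.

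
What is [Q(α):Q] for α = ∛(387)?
[Q(α):Q] = 3

The minimal polynomial of α is x^3 - 387, irreducible over Q since 387 is not a perfect cube (so x^3 - 387 has no rational root). Hence [Q(α):Q] = deg(m_α) = 3.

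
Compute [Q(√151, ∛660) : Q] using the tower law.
[Q(√151, ∛660) : Q] = 6

Let L = Q(√151, ∛660). Since Q(√151) ⊂ L and [Q(√151):Q] = 2, the tower law gives 2 | [L:Q]. Likewise Q(∛660) ⊂ L with [Q(∛660):Q] = 3 (because 660 is not a perfect cube), so 3 | [L:Q]. As gcd(2,3) = 1, [L:Q] is divisible by 6. Conversely L is generated over Q by √151 and ∛660, so [L:Q] ≤ 2·3 = 6. Therefore [Q(√151, ∛660) : Q] = 6.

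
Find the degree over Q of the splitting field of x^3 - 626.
[K : Q] = 6

The roots of x^3 - 626 are ∛626, ω∛626, ω^2∛626 where ω = e^(2πi/3) is a primitive cube root of unity, so K = Q(∛626, ω). Now [Q(∛626):Q] = 3 (since 626 is not a perfect cube, x^3 - 626 is irreducible) and [Q(ω):Q] = 2. Both 2 and 3 divide [K:Q], and [K:Q] ≤ 3·2 = 6, so [K:Q] = 6. (Equivalently: Q(∛626) ⊂ R but ω ∉ R, so [K : Q(∛626)] = 2.)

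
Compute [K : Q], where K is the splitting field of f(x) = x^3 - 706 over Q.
[K : Q] = 6

The roots of x^3 - 706 are ∛706, ω∛706, ω^2∛706 where ω = e^(2πi/3) is a primitive cube root of unity, so K = Q(∛706, ω). Now [Q(∛706):Q] = 3 (since 706 is not a perfect cube, x^3 - 706 is irreducible) and [Q(ω):Q] = 2. Both 2 and 3 divide [K:Q], and [K:Q] ≤ 3·2 = 6, so [K:Q] = 6. (Equivalently: Q(∛706) ⊂ R but ω ∉ R, so [K : Q(∛706)] = 2.)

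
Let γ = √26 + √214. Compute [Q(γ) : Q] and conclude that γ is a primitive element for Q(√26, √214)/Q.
[Q(γ) : Q] = 4 (equivalently, Q(γ) = Q(√26, √214))

Obviously Q(γ) ⊆ Q(√26, √214), and [Q(√26, √214):Q] = 4 (since 26, 214 are distinct squarefree integers > 1 with 5564 not a perfect square). To show equality we compute the minimal polynomial of γ. From γ = √26 + √214: γ^2 = 26 + 2√(5564) + 214 = 240 + 2√(5564), so γ^2 - 240 = 2√(5564); squaring, (γ^2 - 240)^2 = 4·5564, i.e. γ^4 - 480γ^2 + 57600 - 22256 = 0, i.e. γ^4 - 480γ^2 + 35344 = 0. So γ is a root of x^4 - 480x^2 + 35344. This polynomial is irreducible over Q: it has no rational root (each ±√26 ± √214 is irrational), and any factorization into two quadratics over Q would force √(5564) ∈ Q (pairing opposite roots) or √26, √214 ∈ Q (other pairings), all impossible. Hence [Q(γ):Q] = 4 = [Q(√26, √214):Q], so Q(γ) = Q(√26, √214).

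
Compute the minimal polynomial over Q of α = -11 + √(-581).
m_α(x) = x^2 + 22x + 702

From α + 11 = √(-581), squaring gives (α + 11)^2 = -581, i.e. α^2 + 22α + 121 = -581, so α^2 + 22α + 702 = 0. The discriminant of x^2 + 22x + 702 is (22)^2 - 4·(702) = 484 - 2808 = -2324, and 4·(-581) is not a perfect square in Q since -581 is squarefree and ≠ 1. Hence x^2 + 22x + 702 is irreducible over Q and is the minimal polynomial of α.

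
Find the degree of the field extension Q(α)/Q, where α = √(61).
[Q(α):Q] = 2

[Q(α):Q] equals the degree of the minimal polynomial of α. Here α^2 = 61 and x^2 - 61 is irreducible (d = 61 is squarefree, ≠ 1, hence not a square), so deg(m_α) = 2. Thus [Q(α):Q] = 2.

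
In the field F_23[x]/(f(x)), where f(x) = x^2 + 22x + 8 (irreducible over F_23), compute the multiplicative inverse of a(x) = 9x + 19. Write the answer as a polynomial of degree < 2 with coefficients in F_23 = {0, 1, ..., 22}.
a(x)^(-1) ≡ 2x + 4 (mod f(x))

Since f is irreducible over F_23, F_23[x]/(f) is a field and a(x) ≠ 0 has an inverse. Apply the extended Euclidean algorithm to f(x) and a(x) in F_23[x]: f(x) = (18x + 13)·a(x) + (14). The last nonzero remainder is the constant 14 = gcd(f, a) in F_23. Back-substituting through the division chain expresses 14 = s(x)·a(x) + t(x)·f(x) with s(x) ≡ 5x + 10 (mod f), so (5x + 10)·a(x) ≡ 14 (mod f). Multiplying by 14^(-1) ≡ 5 in F_23 gives a(x)^(-1) ≡ 5·(5x + 10) ≡ 2x + 4 (mod f). Check: (9x + 19)·(2x + 4) = 18x^2 + 5x + 7 ≡ 1 (mod x^2 + 22x + 8).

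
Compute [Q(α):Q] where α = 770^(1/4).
[Q(α):Q] = 4

α is a root of x^4 - 770. By Eisenstein's criterion at the prime p = 2 (which divides the constant term 770 but p^2 = 4 does not, since 770 is squarefree), x^4 - 770 is irreducible over Q. Hence [Q(α):Q] = 4.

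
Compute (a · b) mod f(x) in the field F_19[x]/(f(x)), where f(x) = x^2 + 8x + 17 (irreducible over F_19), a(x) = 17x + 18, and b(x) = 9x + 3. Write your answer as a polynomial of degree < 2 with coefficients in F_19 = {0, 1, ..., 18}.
a · b ≡ 15x + 18 (mod f(x))

Multiply in F_19[x]: a(x)·b(x) = (17x + 18)·(9x + 3) = x^2 + 4x + 16. This has degree ≥ 2, so divide by f(x) over F_19: x^2 + 4x + 16 = (1)·(x^2 + 8x + 17) + (15x + 18). Hence a·b ≡ 15x + 18 (mod f). (F_19[x]/(f) is a field with 19^2 = 361 elements since f is irreducible of degree 2.)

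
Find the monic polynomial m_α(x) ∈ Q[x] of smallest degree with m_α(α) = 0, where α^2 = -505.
m_α(x) = x^2 + 505

α satisfies α^2 + 505 = 0, so x^2 + 505 annihilates α. Since d = -505 is squarefree and ≠ 1, it is not a perfect square in Q, so x^2 + 505 has no rational root and is therefore irreducible over Q (a degree-2 polynomial over a field is irreducible iff it has no root). Hence m_α(x) = x^2 + 505.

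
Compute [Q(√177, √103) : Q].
[Q(√177, √103) : Q] = 4

[Q(√177):Q] = 2 (min poly x^2 - 177, irreducible since 177 is squarefree > 1). For the top step, suppose √103 ∈ Q(√177), say √103 = c + d√177 with c, d ∈ Q. Squaring: 103 = c^2 + 177d^2 + 2cd√177. Since √177 ∉ Q this forces 2cd = 0. If d = 0 then √103 = c ∈ Q, contradicting 103 squarefree > 1. If c = 0 then 103 = 177d^2, so 177·103 = (177d)^2 is a perfect square in Q — but 177·103 = 18231 is not a perfect square (since 177 and 103 are distinct squarefree integers). Contradiction. Hence √103 ∉ Q(√177), so x^2 - 103 stays irreducible over Q(√177) and [Q(√177, √103) : Q(√177)] = 2. By the tower law, [Q(√177, √103) : Q] = 2 · 2 = 4.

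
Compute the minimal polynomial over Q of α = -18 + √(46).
m_α(x) = x^2 + 36x + 278

From α + 18 = √(46), squaring gives (α + 18)^2 = 46, i.e. α^2 + 36α + 324 = 46, so α^2 + 36α + 278 = 0. The discriminant of x^2 + 36x + 278 is (36)^2 - 4·(278) = 1296 - 1112 = 184, and 4·(46) is not a perfect square in Q since 46 is squarefree and ≠ 1. Hence x^2 + 36x + 278 is irreducible over Q and is the minimal polynomial of α.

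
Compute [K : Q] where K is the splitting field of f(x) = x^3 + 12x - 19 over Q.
[K : Q] = 6

By the rational root test, any rational root of the monic integer polynomial f(x) = x^3 + 12x - 19 must be an integer dividing the constant term -19, i.e. one of ±{1, 19}. Evaluating: f(1) = -6, f(-1) = -32, f(19) = 7068, f(-19) = -7106; none is 0, so f has no rational root and is therefore irreducible over Q (a cubic with no linear factor over a field is irreducible). For an irreducible cubic, the Galois group is A_3 or S_3 according as the discriminant disc(f) = -4a^3 - 27b^2 = -4·(12)^3 - 27·(-19)^2 = -16659 is or is not a square in Q. Here disc(f) = -16659 is not a perfect square in Q, so the Galois group of f over Q is not contained in A_3 and must be all of S_3. The splitting field has degree |S_3| = 6 over Q, so [K : Q] = 6.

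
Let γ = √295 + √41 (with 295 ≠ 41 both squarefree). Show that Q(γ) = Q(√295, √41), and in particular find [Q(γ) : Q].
[Q(γ) : Q] = 4 (equivalently, Q(γ) = Q(√295, √41))

Obviously Q(γ) ⊆ Q(√295, √41), and [Q(√295, √41):Q] = 4 (since 295, 41 are distinct squarefree integers > 1 with 12095 not a perfect square). To show equality we compute the minimal polynomial of γ. From γ = √295 + √41: γ^2 = 295 + 2√(12095) + 41 = 336 + 2√(12095), so γ^2 - 336 = 2√(12095); squaring, (γ^2 - 336)^2 = 4·12095, i.e. γ^4 - 672γ^2 + 112896 - 48380 = 0, i.e. γ^4 - 672γ^2 + 64516 = 0. So γ is a root of x^4 - 672x^2 + 64516. This polynomial is irreducible over Q: it has no rational root (each ±√295 ± √41 is irrational), and any factorization into two quadratics over Q would force √(12095) ∈ Q (pairing opposite roots) or √295, √41 ∈ Q (other pairings), all impossible. Hence [Q(γ):Q] = 4 = [Q(√295, √41):Q], so Q(γ) = Q(√295, √41).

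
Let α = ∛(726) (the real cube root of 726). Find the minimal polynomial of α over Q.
m_α(x) = x^3 - 726

α satisfies α^3 = 726, so x^3 - 726 annihilates α. By the rational root test, a rational root p/q (in lowest terms) of x^3 - 726 would satisfy p^3 = 726 q^3, forcing q = 1 and p^3 = 726; but 726 is not a perfect cube, contradiction. A monic cubic over Q with no rational root is irreducible (any nontrivial factorization would include a linear factor). Hence x^3 - 726 is the minimal polynomial of α, and in particular [Q(α):Q] = 3.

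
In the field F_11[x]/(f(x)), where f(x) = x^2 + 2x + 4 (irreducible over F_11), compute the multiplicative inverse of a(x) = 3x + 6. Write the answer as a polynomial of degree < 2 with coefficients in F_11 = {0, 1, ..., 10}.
a(x)^(-1) ≡ 10x (mod f(x))

Since f is irreducible over F_11, F_11[x]/(f) is a field and a(x) ≠ 0 has an inverse. Apply the extended Euclidean algorithm to f(x) and a(x) in F_11[x]: f(x) = (4x)·a(x) + (4). The last nonzero remainder is the constant 4 = gcd(f, a) in F_11. Back-substituting through the division chain expresses 4 = s(x)·a(x) + t(x)·f(x) with s(x) ≡ 7x (mod f), so (7x)·a(x) ≡ 4 (mod f). Multiplying by 4^(-1) ≡ 3 in F_11 gives a(x)^(-1) ≡ 3·(7x) ≡ 10x (mod f). Check: (3x + 6)·(10x) = 8x^2 + 5x ≡ 1 (mod x^2 + 2x + 4).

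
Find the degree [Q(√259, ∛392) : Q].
[Q(√259, ∛392) : Q] = 6

Let L = Q(√259, ∛392). Since Q(√259) ⊂ L and [Q(√259):Q] = 2, the tower law gives 2 | [L:Q]. Likewise Q(∛392) ⊂ L with [Q(∛392):Q] = 3 (because 392 is not a perfect cube), so 3 | [L:Q]. As gcd(2,3) = 1, [L:Q] is divisible by 6. Conversely L is generated over Q by √259 and ∛392, so [L:Q] ≤ 2·3 = 6. Therefore [Q(√259, ∛392) : Q] = 6.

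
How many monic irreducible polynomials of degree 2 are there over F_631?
There are 198765 monic irreducible polynomials of degree 2 over F_631

Each element of F_{631^2} that lies in no proper subfield is a root of exactly one monic irreducible of degree 2 over F_631, and each such polynomial has 2 distinct roots in F_{631^2}. By Möbius inversion the count is N_631(2) = (1/2) Σ_{d|2} μ(2/d) · 631^d = (1/2)(μ(2)·631^1 + μ(1)·631^2) = 397530/2 = 198765.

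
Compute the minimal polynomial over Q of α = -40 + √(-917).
m_α(x) = x^2 + 80x + 2517

From α + 40 = √(-917), squaring gives (α + 40)^2 = -917, i.e. α^2 + 80α + 1600 = -917, so α^2 + 80α + 2517 = 0. The discriminant of x^2 + 80x + 2517 is (80)^2 - 4·(2517) = 6400 - 10068 = -3668, and 4·(-917) is not a perfect square in Q since -917 is squarefree and ≠ 1. Hence x^2 + 80x + 2517 is irreducible over Q and is the minimal polynomial of α.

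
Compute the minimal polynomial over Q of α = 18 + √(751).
m_α(x) = x^2 - 36x - 427

From α - 18 = √(751), squaring gives (α - 18)^2 = 751, i.e. α^2 - 36α + 324 = 751, so α^2 - 36α - 427 = 0. The discriminant of x^2 - 36x - 427 is (-36)^2 - 4·(-427) = 1296 + 1708 = 3004, and 4·(751) is not a perfect square in Q since 751 is squarefree and ≠ 1. Hence x^2 - 36x - 427 is irreducible over Q and is the minimal polynomial of α.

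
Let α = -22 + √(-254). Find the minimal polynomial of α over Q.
m_α(x) = x^2 + 44x + 738

From α + 22 = √(-254), squaring gives (α + 22)^2 = -254, i.e. α^2 + 44α + 484 = -254, so α^2 + 44α + 738 = 0. The discriminant of x^2 + 44x + 738 is (44)^2 - 4·(738) = 1936 - 2952 = -1016, and 4·(-254) is not a perfect square in Q since -254 is squarefree and ≠ 1. Hence x^2 + 44x + 738 is irreducible over Q and is the minimal polynomial of α.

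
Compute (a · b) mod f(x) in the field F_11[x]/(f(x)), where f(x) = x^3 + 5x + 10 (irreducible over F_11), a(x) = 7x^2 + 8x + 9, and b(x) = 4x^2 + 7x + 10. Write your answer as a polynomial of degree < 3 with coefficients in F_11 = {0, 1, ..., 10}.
a · b ≡ 8x + 6 (mod f(x))

Multiply in F_11[x]: a(x)·b(x) = (7x^2 + 8x + 9)·(4x^2 + 7x + 10) = 6x^4 + 4x^3 + 8x^2 + 2. This has degree ≥ 3, so divide by f(x) over F_11: 6x^4 + 4x^3 + 8x^2 + 2 = (6x + 4)·(x^3 + 5x + 10) + (8x + 6). Hence a·b ≡ 8x + 6 (mod f). (F_11[x]/(f) is a field with 11^3 = 1331 elements since f is irreducible of degree 3.)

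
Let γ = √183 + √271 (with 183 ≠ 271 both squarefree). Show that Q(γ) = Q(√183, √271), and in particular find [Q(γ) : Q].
[Q(γ) : Q] = 4 (equivalently, Q(γ) = Q(√183, √271))

Obviously Q(γ) ⊆ Q(√183, √271), and [Q(√183, √271):Q] = 4 (since 183, 271 are distinct squarefree integers > 1 with 49593 not a perfect square). To show equality we compute the minimal polynomial of γ. From γ = √183 + √271: γ^2 = 183 + 2√(49593) + 271 = 454 + 2√(49593), so γ^2 - 454 = 2√(49593); squaring, (γ^2 - 454)^2 = 4·49593, i.e. γ^4 - 908γ^2 + 206116 - 198372 = 0, i.e. γ^4 - 908γ^2 + 7744 = 0. So γ is a root of x^4 - 908x^2 + 7744. This polynomial is irreducible over Q: it has no rational root (each ±√183 ± √271 is irrational), and any factorization into two quadratics over Q would force √(49593) ∈ Q (pairing opposite roots) or √183, √271 ∈ Q (other pairings), all impossible. Hence [Q(γ):Q] = 4 = [Q(√183, √271):Q], so Q(γ) = Q(√183, √271).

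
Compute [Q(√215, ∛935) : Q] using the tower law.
[Q(√215, ∛935) : Q] = 6

Let L = Q(√215, ∛935). Since Q(√215) ⊂ L and [Q(√215):Q] = 2, the tower law gives 2 | [L:Q]. Likewise Q(∛935) ⊂ L with [Q(∛935):Q] = 3 (because 935 is not a perfect cube), so 3 | [L:Q]. As gcd(2,3) = 1, [L:Q] is divisible by 6. Conversely L is generated over Q by √215 and ∛935, so [L:Q] ≤ 2·3 = 6. Therefore [Q(√215, ∛935) : Q] = 6.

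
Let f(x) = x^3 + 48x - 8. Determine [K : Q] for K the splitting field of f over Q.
[K : Q] = 6

By the rational root test, any rational root of the monic integer polynomial f(x) = x^3 + 48x - 8 must be an integer dividing the constant term -8, i.e. one of ±{1, 2, 4, 8}. Evaluating: f(1) = 41, f(-1) = -57, f(2) = 96, f(-2) = -112, f(4) = 248, f(-4) = -264, f(8) = 888, f(-8) = -904; none is 0, so f has no rational root and is therefore irreducible over Q (a cubic with no linear factor over a field is irreducible). For an irreducible cubic, the Galois group is A_3 or S_3 according as the discriminant disc(f) = -4a^3 - 27b^2 = -4·(48)^3 - 27·(-8)^2 = -444096 is or is not a square in Q. Here disc(f) = -444096 is not a perfect square in Q, so the Galois group of f over Q is not contained in A_3 and must be all of S_3. The splitting field has degree |S_3| = 6 over Q, so [K : Q] = 6.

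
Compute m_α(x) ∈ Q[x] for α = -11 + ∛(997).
m_α(x) = x^3 + 33x^2 + 363x + 334

Set β = α + 11 = ∛(997), so β^3 = 997. Then (α + 11)^3 - 997 = 0, i.e. α is a root of g(x) = (x + 11)^3 - 997 = x^3 + 33x^2 + 363x + 334. Since g(x) = h(x + 11) where h(x) = x^3 - 997, and h is irreducible over Q (because 997 is not a perfect cube, so h has no rational root, and a monic cubic with no rational root is irreducible), g is also irreducible (irreducibility is preserved under the substitution x → x + 11). Hence m_α(x) = x^3 + 33x^2 + 363x + 334.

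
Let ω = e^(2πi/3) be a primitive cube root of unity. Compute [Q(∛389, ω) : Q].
[Q(∛389, ω) : Q] = 6

[Q(∛389):Q] = 3 (min poly x^3 - 389, irreducible since 389 is not a perfect cube). [Q(ω):Q] = 2 (min poly x^2 + x + 1). Since Q(∛389) ⊂ R and ω ∉ R, we have ω ∉ Q(∛389), so x^2 + x + 1 remains irreducible over Q(∛389) and [Q(∛389, ω) : Q(∛389)] = 2. By the tower law, [Q(∛389, ω) : Q] = 3 · 2 = 6. (In fact Q(∛389, ω) is the splitting field of x^3 - 389 over Q.)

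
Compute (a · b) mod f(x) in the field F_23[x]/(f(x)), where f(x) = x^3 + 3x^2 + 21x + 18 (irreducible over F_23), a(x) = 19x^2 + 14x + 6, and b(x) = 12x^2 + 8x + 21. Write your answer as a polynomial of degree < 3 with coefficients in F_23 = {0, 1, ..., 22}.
a · b ≡ 15x^2 + 18x + 8 (mod f(x))

Multiply in F_23[x]: a(x)·b(x) = (19x^2 + 14x + 6)·(12x^2 + 8x + 21) = 21x^4 + 21x^3 + 8x^2 + 20x + 11. This has degree ≥ 3, so divide by f(x) over F_23: 21x^4 + 21x^3 + 8x^2 + 20x + 11 = (21x + 4)·(x^3 + 3x^2 + 21x + 18) + (15x^2 + 18x + 8). Hence a·b ≡ 15x^2 + 18x + 8 (mod f). (F_23[x]/(f) is a field with 23^3 = 12167 elements since f is irreducible of degree 3.)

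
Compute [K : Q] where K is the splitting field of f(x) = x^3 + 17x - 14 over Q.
[K : Q] = 6

By the rational root test, any rational root of the monic integer polynomial f(x) = x^3 + 17x - 14 must be an integer dividing the constant term -14, i.e. one of ±{1, 2, 7, 14}. Evaluating: f(1) = 4, f(-1) = -32, f(2) = 28, f(-2) = -56, f(7) = 448, f(-7) = -476, f(14) = 2968, f(-14) = -2996; none is 0, so f has no rational root and is therefore irreducible over Q (a cubic with no linear factor over a field is irreducible). For an irreducible cubic, the Galois group is A_3 or S_3 according as the discriminant disc(f) = -4a^3 - 27b^2 = -4·(17)^3 - 27·(-14)^2 = -24944 is or is not a square in Q. Here disc(f) = -24944 is not a perfect square in Q, so the Galois group of f over Q is not contained in A_3 and must be all of S_3. The splitting field has degree |S_3| = 6 over Q, so [K : Q] = 6.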